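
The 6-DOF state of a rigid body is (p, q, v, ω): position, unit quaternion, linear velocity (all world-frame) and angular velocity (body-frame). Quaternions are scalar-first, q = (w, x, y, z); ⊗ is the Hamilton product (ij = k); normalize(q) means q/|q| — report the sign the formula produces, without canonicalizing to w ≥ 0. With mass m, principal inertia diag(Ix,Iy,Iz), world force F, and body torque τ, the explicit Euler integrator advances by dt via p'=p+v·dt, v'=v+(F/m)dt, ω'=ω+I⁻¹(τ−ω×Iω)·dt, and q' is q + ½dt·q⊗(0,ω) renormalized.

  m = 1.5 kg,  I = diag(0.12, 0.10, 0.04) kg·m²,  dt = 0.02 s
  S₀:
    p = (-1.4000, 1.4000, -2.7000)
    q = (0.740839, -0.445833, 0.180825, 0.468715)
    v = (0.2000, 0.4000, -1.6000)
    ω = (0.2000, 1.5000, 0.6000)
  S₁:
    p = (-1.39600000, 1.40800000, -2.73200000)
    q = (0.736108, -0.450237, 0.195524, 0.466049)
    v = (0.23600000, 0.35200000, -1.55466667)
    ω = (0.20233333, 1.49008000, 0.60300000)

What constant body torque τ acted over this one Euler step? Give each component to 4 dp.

ω₁ − ω₀ = (0.00233333, -0.00992000, 0.00300000)
ω₀×(Iω₀) = (-0.0540, 0.0096, -0.0060)
applied torque τ = (-0.0400, -0.0400, 0.0000)

τ = (-0.0400, -0.0400, 0.0000)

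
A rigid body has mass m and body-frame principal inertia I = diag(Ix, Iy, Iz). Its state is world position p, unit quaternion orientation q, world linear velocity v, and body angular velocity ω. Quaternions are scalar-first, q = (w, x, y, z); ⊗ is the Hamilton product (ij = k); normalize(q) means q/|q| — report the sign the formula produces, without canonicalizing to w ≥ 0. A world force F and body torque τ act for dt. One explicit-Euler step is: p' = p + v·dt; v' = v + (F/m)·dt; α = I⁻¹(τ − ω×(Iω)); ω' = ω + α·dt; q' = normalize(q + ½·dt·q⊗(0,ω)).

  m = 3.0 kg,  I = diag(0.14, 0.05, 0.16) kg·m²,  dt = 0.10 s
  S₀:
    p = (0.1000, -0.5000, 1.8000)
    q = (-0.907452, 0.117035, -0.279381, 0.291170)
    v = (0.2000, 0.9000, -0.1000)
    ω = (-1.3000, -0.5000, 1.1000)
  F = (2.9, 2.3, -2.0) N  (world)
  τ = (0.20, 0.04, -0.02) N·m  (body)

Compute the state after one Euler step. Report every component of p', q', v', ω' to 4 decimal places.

p' = (0.1200, -0.4100, 1.7900)
q' = (-0.9192, 0.1673, -0.2810, 0.2193)
v' = (0.2967, 0.9767, -0.1667)
ω' = (-1.1139, -0.4772, 1.1241)

linear accel F/m = (0.9667, 0.7667, -0.6667)
p' = p + v·dt = (0.1200, -0.4100, 1.7900)
v + (F/m)dt = (0.2967, 0.9767, -0.1667)
gyro term ω×Iω = (-0.0605, 0.0286, -0.0585)
α = I⁻¹(τ − ω×Iω) = (1.8607, 0.2280, 0.2406)
new body rate ω' = (-1.1139, -0.4772, 1.1241)
q⊗(0,ω) = (-0.3078320, 1.0179535, -0.0535335, -1.4199100)
q' = normalize(q + ½dt·q⊗(0,ω)) = (-0.9192, 0.1673, -0.2810, 0.2193)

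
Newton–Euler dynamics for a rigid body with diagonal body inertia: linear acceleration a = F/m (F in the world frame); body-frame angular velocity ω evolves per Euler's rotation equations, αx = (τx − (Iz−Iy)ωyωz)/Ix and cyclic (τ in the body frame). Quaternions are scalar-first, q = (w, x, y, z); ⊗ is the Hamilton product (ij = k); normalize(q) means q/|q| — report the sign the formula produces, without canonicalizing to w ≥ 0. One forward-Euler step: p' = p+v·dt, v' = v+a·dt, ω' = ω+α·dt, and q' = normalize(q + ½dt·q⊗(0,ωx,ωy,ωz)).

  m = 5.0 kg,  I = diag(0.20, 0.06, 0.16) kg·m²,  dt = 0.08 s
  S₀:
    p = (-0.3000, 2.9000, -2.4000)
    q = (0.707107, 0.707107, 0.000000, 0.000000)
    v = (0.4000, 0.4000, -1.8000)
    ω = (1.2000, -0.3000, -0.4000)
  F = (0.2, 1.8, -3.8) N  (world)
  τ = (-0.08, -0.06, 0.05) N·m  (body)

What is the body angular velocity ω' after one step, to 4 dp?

precession coupling ω×(Iω) = (0.0120, -0.0192, 0.0504)
α = I⁻¹(τ − ω×Iω) = (-0.4600, -0.6800, -0.0025)
ω + α·dt = (1.1632, -0.3544, -0.4002)

ω' = (1.1632, -0.3544, -0.4002)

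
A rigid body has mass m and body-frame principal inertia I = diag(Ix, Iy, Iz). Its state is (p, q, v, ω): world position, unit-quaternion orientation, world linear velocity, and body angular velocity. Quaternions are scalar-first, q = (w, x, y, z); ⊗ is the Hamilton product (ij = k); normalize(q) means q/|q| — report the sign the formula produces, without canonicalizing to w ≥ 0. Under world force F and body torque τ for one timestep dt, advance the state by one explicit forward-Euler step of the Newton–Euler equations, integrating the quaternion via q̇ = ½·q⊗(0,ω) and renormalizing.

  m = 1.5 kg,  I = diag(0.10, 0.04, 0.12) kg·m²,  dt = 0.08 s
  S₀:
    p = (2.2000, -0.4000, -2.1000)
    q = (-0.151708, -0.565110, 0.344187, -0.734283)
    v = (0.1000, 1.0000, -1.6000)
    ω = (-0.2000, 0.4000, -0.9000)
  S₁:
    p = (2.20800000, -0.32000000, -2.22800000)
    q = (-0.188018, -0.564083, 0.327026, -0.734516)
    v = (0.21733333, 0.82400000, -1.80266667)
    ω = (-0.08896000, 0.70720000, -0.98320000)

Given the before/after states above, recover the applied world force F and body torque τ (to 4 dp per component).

F = (2.2000, -3.3000, -3.8000)
τ = (0.1100, 0.1500, -0.1200)

v₁ − v₀ = (0.11733333, -0.17600000, -0.20266667)
F = m·Δv/dt = (2.2000, -3.3000, -3.8000)
ω₁ − ω₀ = (0.11104000, 0.30720000, -0.08320000)
applied torque τ = (0.1100, 0.1500, -0.1200)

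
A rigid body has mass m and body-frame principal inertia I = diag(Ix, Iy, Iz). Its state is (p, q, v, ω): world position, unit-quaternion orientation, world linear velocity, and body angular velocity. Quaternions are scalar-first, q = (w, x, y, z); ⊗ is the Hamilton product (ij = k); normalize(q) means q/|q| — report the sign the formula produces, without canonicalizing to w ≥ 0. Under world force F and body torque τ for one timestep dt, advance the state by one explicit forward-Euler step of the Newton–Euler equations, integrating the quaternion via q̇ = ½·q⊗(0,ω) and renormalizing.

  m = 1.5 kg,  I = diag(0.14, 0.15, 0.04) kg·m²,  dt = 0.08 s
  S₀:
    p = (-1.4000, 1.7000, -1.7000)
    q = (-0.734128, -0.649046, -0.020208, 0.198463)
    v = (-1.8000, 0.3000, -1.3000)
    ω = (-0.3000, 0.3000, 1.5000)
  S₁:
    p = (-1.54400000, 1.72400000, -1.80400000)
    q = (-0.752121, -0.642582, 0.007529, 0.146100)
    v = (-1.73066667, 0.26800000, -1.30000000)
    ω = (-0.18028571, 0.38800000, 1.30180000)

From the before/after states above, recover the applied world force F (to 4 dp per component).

F = (1.3000, -0.6000, 0.0000)

Δv = v₁−v₀ = (0.06933333, -0.03200000, 0.00000000)
m·(v₁−v₀)/dt = (1.3000, -0.6000, 0.0000)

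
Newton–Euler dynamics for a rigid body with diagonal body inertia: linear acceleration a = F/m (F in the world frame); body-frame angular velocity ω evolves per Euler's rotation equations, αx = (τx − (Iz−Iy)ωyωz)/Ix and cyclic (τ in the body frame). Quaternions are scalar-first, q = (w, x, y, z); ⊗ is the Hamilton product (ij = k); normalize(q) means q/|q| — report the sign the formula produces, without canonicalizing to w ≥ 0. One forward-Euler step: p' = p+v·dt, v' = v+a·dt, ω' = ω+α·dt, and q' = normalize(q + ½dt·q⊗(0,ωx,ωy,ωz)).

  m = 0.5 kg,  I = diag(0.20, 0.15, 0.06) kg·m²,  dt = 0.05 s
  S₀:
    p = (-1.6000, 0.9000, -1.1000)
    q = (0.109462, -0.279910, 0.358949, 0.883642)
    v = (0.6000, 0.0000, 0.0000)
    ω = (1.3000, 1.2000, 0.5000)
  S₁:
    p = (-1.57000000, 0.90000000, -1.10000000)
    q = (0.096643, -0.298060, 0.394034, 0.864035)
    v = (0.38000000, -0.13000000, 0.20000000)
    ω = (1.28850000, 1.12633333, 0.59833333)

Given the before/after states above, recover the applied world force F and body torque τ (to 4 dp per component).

F = (-2.2000, -1.3000, 2.0000)
τ = (-0.1000, -0.1300, 0.0400)

ω₁ − ω₀ = (-0.01150000, -0.07366667, 0.09833333)
I·α + gyro = (-0.1000, -0.1300, 0.0400)
Δv = v₁−v₀ = (-0.22000000, -0.13000000, 0.20000000)
m·(v₁−v₀)/dt = (-2.2000, -1.3000, 2.0000)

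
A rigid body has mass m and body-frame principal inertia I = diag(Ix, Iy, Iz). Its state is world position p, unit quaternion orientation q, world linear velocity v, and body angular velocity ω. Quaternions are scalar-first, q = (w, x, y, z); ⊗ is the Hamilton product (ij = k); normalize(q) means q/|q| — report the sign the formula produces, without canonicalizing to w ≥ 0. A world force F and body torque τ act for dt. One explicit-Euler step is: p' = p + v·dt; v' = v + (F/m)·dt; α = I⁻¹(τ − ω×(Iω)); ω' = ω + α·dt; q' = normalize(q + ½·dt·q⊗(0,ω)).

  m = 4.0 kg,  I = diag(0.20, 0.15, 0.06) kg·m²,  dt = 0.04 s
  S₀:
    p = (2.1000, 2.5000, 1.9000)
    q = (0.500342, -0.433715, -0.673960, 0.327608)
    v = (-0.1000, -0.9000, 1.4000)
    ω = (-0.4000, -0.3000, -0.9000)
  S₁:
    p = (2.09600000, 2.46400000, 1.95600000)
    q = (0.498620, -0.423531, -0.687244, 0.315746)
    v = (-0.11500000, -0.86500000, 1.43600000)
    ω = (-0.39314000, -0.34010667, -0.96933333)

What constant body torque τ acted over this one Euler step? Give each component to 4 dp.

ω₁ − ω₀ = (0.00686000, -0.04010667, -0.06933333)
precession coupling = (-0.0243, 0.0504, -0.0060)
τ = I·(Δω/dt) + ω₀×(Iω₀) = (0.0100, -0.1000, -0.1100)

τ = (0.0100, -0.1000, -0.1100)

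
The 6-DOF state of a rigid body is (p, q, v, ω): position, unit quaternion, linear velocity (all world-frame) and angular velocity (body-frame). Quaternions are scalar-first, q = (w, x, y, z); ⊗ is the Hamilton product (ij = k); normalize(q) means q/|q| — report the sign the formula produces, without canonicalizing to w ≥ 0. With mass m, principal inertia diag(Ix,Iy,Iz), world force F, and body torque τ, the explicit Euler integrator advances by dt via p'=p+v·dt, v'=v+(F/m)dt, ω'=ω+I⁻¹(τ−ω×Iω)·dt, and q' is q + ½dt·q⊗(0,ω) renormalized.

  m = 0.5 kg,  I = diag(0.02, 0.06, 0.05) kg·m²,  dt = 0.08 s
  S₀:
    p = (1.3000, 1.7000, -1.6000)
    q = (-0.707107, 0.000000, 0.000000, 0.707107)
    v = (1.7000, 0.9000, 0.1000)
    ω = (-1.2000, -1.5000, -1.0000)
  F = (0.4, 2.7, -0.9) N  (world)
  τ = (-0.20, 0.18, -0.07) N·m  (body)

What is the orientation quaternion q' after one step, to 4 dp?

q' = (-0.6763, 0.0761, 0.0085, 0.7326)

q⊗(0,ω) = (0.7071070, 1.9091889, 0.2121321, 0.7071070)
q + ½dt·q⊗(0,ω), renormalized = (-0.6763, 0.0761, 0.0085, 0.7326)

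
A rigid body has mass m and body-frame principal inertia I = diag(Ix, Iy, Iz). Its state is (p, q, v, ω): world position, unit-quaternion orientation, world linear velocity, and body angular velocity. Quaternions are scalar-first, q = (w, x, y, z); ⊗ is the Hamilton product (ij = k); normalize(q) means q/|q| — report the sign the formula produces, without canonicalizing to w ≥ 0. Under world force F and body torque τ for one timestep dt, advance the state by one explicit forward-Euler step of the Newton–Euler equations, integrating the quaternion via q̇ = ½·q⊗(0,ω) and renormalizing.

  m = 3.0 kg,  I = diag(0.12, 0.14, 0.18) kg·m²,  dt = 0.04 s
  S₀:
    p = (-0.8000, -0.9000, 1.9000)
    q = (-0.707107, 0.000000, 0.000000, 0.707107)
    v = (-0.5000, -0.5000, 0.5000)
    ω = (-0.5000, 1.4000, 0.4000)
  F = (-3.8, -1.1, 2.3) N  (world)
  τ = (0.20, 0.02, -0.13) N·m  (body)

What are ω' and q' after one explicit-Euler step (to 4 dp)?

ω' = (-0.4408, 1.4023, 0.3742)
q' = (-0.7124, -0.0127, -0.0269, 0.7011)

gyro term ω×Iω = (0.0224, 0.0120, -0.0140)
(τ − ω×Iω)/I = (1.4800, 0.0571, -0.6444)
new body rate ω' = (-0.4408, 1.4023, 0.3742)
2q̇ = q⊗(0,ω) = (-0.2828428, -0.6363963, -1.3435033, -0.2828428)
updated quaternion q' = (-0.7124, -0.0127, -0.0269, 0.7011)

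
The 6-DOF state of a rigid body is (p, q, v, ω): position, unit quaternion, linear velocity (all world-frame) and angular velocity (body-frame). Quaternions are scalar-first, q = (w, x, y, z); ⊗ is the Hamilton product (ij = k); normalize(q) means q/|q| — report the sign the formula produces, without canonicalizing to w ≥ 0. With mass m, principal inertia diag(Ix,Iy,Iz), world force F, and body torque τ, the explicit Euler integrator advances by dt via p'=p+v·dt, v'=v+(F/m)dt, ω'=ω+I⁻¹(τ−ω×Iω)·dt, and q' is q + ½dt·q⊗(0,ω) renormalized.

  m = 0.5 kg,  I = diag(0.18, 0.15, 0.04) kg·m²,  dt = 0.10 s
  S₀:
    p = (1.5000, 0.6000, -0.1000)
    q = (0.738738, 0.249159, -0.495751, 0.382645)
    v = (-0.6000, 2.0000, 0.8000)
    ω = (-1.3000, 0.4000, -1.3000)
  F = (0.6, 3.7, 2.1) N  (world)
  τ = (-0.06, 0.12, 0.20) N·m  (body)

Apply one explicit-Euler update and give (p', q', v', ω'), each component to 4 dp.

p' = (1.4400, 0.8000, -0.0200)
q' = (0.7862, 0.2247, -0.4875, 0.3060)
v' = (-0.4800, 2.7400, 1.2200)
ω' = (-1.3651, 0.3223, -0.8390)

a = (1.2000, 7.4000, 4.2000)
new position p' = (1.4400, 0.8000, -0.0200)
new velocity v' = (-0.4800, 2.7400, 1.2200)
angular accel α = (-0.6511, -0.7773, 4.6100)
ω + α·dt = (-1.3651, 0.3223, -0.8390)
2q̇ = q⊗(0,ω) = (1.0196456, -0.4689411, 0.1219634, -1.5051721)
q + ½dt·q⊗(0,ω), renormalized = (0.7862, 0.2247, -0.4875, 0.3060)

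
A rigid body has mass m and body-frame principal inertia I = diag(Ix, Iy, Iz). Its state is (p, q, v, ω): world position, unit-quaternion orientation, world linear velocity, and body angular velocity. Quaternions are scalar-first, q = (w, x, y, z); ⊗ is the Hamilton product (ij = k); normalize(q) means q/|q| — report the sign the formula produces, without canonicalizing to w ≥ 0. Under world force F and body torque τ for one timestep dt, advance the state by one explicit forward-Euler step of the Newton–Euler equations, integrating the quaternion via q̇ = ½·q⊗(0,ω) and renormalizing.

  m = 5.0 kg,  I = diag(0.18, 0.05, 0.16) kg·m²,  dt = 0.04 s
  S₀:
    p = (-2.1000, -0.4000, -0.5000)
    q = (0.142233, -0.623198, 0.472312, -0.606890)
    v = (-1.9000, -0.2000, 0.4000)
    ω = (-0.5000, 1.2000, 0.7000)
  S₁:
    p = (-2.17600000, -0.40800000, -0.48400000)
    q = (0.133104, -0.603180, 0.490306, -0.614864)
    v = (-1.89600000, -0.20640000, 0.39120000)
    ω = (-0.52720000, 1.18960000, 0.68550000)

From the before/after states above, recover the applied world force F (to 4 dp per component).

Δv = v₁−v₀ = (0.00400000, -0.00640000, -0.00880000)
applied force F = (0.5000, -0.8000, -1.1000)

F = (0.5000, -0.8000, -1.1000)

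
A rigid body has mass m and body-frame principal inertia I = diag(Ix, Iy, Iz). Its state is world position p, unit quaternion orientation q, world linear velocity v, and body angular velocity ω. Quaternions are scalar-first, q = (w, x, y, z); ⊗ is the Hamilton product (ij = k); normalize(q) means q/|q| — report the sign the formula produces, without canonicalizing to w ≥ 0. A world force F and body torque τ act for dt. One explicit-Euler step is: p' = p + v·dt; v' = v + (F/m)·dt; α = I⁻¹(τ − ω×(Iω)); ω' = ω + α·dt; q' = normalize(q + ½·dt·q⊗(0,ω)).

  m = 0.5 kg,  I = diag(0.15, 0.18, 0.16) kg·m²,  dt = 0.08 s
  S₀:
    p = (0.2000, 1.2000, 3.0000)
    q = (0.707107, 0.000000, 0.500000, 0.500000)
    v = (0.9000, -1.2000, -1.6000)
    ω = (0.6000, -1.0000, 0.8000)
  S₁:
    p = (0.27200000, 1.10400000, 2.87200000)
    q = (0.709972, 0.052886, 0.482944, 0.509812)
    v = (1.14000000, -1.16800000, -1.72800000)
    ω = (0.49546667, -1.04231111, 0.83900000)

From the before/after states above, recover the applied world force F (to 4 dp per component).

F = (1.5000, 0.2000, -0.8000)

Δv = v₁−v₀ = (0.24000000, 0.03200000, -0.12800000)
applied force F = (1.5000, 0.2000, -0.8000)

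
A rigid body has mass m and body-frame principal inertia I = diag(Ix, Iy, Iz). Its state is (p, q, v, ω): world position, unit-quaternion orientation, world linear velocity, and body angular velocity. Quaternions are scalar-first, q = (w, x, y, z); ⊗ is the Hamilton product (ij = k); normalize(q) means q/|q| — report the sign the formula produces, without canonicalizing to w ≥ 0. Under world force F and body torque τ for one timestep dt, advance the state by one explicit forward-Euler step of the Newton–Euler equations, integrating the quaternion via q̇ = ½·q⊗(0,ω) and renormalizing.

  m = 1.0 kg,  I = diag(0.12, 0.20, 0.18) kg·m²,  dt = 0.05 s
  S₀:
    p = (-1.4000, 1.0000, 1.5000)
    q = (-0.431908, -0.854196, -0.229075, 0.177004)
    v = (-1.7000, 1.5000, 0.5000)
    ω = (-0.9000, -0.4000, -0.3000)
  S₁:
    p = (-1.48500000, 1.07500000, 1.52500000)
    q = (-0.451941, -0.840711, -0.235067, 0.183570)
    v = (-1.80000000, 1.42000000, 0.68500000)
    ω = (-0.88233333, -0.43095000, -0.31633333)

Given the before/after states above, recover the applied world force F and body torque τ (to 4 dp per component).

Δω = ω₁−ω₀ = (0.01766667, -0.03095000, -0.01633333)
τ = I·(Δω/dt) + ω₀×(Iω₀) = (0.0400, -0.1400, -0.0300)
v₁ − v₀ = (-0.10000000, -0.08000000, 0.18500000)
applied force F = (-2.0000, -1.6000, 3.7000)

F = (-2.0000, -1.6000, 3.7000)
τ = (0.0400, -0.1400, -0.0300)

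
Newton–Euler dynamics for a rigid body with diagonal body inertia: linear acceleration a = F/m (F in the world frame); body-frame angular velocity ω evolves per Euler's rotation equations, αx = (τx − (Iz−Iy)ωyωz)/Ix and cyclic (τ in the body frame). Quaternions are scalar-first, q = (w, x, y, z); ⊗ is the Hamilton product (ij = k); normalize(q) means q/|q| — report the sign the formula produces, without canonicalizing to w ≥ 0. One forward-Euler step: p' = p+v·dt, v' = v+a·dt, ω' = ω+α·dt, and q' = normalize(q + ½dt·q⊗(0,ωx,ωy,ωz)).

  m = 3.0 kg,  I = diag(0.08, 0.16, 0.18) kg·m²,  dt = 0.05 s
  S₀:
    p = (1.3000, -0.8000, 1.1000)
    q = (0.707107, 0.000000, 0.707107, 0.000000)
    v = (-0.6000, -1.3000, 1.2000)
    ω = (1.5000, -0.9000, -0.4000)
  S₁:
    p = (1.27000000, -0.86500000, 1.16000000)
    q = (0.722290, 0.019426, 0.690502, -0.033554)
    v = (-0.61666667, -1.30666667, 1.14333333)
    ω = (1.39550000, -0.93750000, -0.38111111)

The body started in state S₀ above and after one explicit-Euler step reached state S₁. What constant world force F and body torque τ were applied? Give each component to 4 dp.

ω₁ − ω₀ = (-0.10450000, -0.03750000, 0.01888889)
ω₀×(Iω₀) = (0.0072, 0.0600, -0.1080)
τ = I·(Δω/dt) + ω₀×(Iω₀) = (-0.1600, -0.0600, -0.0400)
velocity change Δv = (-0.01666667, -0.00666667, -0.05666667)
F = m·Δv/dt = (-1.0000, -0.4000, -3.4000)

F = (-1.0000, -0.4000, -3.4000)
τ = (-0.1600, -0.0600, -0.0400)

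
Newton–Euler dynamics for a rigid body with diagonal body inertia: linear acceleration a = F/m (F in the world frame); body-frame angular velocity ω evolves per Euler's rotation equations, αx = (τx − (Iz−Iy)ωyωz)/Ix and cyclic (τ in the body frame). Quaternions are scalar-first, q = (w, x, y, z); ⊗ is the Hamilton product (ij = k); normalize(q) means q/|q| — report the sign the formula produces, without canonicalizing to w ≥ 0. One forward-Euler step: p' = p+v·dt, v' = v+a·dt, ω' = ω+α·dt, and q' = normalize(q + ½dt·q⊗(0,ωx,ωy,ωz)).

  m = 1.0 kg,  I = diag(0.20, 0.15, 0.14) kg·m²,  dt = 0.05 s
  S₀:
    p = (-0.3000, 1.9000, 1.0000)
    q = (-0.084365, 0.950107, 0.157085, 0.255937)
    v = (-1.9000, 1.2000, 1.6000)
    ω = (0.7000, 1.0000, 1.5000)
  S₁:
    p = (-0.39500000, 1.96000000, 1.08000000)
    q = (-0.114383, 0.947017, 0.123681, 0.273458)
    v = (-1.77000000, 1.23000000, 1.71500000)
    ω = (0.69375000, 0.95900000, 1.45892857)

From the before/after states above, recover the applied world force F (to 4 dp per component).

F = (2.6000, 0.6000, 2.3000)

Δv = v₁−v₀ = (0.13000000, 0.03000000, 0.11500000)
applied force F = (2.6000, 0.6000, 2.3000)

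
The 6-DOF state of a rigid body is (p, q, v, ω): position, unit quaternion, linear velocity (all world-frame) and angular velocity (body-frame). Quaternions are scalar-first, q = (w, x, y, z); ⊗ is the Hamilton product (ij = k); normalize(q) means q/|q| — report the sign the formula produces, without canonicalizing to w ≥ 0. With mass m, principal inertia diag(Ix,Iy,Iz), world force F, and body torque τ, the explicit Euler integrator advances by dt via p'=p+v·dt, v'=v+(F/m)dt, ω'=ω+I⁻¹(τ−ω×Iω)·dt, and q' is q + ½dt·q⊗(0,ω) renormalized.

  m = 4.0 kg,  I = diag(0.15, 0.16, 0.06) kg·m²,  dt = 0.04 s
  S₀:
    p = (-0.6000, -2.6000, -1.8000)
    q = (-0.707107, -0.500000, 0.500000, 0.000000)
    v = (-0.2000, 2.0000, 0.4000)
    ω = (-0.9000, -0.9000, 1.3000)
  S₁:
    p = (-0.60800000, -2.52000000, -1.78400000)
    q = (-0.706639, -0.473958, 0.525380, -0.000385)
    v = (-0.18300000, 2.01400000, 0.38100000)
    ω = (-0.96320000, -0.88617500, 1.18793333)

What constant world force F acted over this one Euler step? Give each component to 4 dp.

Δv = v₁−v₀ = (0.01700000, 0.01400000, -0.01900000)
applied force F = (1.7000, 1.4000, -1.9000)

F = (1.7000, 1.4000, -1.9000)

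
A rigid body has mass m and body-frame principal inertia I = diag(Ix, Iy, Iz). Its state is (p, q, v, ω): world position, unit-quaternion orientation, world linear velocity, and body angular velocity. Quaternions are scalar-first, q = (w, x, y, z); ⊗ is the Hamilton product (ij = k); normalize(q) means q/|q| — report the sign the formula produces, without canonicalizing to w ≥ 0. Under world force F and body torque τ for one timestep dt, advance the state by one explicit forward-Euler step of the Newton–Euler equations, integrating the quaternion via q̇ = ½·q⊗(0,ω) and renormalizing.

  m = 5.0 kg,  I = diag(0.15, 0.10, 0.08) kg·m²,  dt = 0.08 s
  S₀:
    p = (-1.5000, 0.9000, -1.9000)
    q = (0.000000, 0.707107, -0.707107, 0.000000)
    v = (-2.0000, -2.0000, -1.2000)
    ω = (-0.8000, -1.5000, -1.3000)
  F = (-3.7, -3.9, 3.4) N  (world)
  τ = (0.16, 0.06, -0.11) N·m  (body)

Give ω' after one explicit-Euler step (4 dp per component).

ω×(Iω) gyroscopic = (-0.0390, 0.0728, -0.0600)
α = I⁻¹(τ − ω×Iω) = (1.3267, -0.1280, -0.6250)
new body rate ω' = (-0.6939, -1.5102, -1.3500)

ω' = (-0.6939, -1.5102, -1.3500)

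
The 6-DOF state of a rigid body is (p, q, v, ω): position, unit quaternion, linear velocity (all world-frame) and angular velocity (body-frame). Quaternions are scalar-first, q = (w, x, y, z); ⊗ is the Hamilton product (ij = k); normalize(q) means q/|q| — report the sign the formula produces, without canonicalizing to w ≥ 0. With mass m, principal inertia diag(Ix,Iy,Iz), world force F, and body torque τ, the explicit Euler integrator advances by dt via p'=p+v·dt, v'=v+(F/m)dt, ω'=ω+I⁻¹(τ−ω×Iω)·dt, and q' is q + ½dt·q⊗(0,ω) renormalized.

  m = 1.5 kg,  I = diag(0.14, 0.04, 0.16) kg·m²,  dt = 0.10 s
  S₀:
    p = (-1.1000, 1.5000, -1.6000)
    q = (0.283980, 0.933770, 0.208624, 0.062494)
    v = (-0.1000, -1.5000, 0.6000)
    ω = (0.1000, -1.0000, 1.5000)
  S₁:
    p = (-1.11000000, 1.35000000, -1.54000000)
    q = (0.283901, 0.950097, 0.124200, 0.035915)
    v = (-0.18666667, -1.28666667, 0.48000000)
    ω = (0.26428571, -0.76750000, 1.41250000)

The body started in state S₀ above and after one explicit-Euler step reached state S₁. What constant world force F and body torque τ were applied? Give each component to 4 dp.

ω₁ − ω₀ = (0.16428571, 0.23250000, -0.08750000)
precession coupling = (-0.1800, -0.0030, 0.0100)
applied torque τ = (0.0500, 0.0900, -0.1300)
v₁ − v₀ = (-0.08666667, 0.21333333, -0.12000000)
m·(v₁−v₀)/dt = (-1.3000, 3.2000, -1.8000)

F = (-1.3000, 3.2000, -1.8000)
τ = (0.0500, 0.0900, -0.1300)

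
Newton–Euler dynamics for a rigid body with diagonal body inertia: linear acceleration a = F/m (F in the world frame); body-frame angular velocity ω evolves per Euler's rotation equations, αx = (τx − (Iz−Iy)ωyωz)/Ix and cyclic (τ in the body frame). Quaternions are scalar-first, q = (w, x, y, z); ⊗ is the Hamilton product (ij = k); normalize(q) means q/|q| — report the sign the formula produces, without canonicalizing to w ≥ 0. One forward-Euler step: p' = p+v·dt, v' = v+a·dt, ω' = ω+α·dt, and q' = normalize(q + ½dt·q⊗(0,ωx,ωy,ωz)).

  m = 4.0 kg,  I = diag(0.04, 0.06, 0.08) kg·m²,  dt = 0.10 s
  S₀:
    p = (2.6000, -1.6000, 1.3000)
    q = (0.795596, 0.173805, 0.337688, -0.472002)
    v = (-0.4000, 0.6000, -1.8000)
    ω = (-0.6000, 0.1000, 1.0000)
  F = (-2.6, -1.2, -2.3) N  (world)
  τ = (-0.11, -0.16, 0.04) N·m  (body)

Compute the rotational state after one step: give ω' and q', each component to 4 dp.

ω' = (-0.8800, -0.2067, 1.0515)
q' = (0.8213, 0.1689, 0.3465, -0.4205)

α = I⁻¹(τ − ω×Iω) = (-2.8000, -3.0667, 0.5150)
ω + α·dt = (-0.8800, -0.2067, 1.0515)
2q̇ = q⊗(0,ω) = (0.5425162, -0.0924694, 0.1889558, 1.0155893)
q + ½dt·q⊗(0,ω), renormalized = (0.8213, 0.1689, 0.3465, -0.4205)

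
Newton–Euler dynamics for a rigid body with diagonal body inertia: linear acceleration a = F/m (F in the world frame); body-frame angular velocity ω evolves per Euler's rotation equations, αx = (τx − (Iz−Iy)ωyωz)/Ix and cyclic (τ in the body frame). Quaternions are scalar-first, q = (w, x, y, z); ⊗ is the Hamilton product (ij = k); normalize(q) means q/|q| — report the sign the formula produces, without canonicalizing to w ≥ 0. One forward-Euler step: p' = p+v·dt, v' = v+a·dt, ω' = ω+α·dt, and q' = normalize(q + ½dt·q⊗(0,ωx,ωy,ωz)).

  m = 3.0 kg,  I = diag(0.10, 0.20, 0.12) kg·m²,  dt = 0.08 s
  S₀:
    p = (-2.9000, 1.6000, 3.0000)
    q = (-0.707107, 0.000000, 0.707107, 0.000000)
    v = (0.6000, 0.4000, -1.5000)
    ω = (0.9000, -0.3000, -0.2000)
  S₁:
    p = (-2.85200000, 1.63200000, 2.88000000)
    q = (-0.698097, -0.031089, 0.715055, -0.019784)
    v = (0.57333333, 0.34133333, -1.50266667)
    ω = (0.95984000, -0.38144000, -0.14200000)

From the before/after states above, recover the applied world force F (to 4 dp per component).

v₁ − v₀ = (-0.02666667, -0.05866667, -0.00266667)
F = m·Δv/dt = (-1.0000, -2.2000, -0.1000)

F = (-1.0000, -2.2000, -0.1000)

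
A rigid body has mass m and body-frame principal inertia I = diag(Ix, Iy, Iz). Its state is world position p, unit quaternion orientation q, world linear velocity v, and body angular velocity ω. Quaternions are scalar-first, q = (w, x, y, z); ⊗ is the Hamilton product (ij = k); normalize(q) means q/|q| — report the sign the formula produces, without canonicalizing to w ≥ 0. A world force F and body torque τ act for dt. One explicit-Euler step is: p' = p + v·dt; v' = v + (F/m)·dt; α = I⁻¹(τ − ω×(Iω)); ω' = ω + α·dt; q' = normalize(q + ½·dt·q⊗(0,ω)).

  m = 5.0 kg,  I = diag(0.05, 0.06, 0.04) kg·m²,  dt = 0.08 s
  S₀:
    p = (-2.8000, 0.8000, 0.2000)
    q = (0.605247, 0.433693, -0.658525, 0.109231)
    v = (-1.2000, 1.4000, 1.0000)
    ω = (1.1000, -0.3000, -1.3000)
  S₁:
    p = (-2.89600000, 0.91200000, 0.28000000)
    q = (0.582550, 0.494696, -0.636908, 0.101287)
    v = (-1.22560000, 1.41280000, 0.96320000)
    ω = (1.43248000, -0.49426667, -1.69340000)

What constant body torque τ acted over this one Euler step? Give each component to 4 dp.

τ = (0.2000, -0.1600, -0.2000)

ω₁ − ω₀ = (0.33248000, -0.19426667, -0.39340000)
precession coupling = (-0.0078, -0.0143, -0.0033)
τ = I·(Δω/dt) + ω₀×(Iω₀) = (0.2000, -0.1600, -0.2000)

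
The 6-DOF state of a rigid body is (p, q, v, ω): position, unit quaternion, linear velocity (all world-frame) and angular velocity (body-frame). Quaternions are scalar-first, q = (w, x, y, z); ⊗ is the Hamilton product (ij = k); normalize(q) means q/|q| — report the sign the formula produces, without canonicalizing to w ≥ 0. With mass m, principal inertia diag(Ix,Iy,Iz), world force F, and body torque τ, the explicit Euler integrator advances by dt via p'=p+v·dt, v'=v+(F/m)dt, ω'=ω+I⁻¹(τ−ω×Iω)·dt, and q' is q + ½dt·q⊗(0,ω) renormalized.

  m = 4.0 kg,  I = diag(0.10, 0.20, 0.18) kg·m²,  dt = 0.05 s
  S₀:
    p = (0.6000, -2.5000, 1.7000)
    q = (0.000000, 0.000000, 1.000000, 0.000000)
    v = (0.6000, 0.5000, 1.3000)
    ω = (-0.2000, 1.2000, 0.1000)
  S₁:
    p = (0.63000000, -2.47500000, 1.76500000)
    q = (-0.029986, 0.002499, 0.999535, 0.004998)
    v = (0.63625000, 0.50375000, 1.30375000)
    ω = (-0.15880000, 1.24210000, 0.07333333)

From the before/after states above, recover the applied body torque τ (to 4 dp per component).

τ = (0.0800, 0.1700, -0.1200)

rate change Δω = (0.04120000, 0.04210000, -0.02666667)
gyro term ω₀×Iω₀ = (-0.0024, 0.0016, -0.0240)
τ = I·(Δω/dt) + ω₀×(Iω₀) = (0.0800, 0.1700, -0.1200)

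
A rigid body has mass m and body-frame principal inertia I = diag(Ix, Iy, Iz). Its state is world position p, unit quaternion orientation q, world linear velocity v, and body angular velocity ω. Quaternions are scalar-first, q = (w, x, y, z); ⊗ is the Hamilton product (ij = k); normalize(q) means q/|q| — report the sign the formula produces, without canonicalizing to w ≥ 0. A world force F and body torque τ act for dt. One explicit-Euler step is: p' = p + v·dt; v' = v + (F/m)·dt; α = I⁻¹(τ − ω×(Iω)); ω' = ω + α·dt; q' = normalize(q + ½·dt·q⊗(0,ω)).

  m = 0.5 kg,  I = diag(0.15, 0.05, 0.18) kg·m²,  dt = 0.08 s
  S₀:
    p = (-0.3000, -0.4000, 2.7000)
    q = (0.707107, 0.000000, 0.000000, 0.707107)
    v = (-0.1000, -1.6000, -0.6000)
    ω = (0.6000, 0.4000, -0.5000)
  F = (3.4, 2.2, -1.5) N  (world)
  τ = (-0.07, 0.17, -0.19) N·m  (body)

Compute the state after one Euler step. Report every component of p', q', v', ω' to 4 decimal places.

p' = (-0.3080, -0.5280, 2.6520)
q' = (0.7208, 0.0057, 0.0283, 0.6925)
v' = (0.4440, -1.2480, -0.8400)
ω' = (0.5765, 0.6576, -0.5738)

linear accel F/m = (6.8000, 4.4000, -3.0000)
p + v·dt = (-0.3080, -0.5280, 2.6520)
v + (F/m)dt = (0.4440, -1.2480, -0.8400)
ω×(Iω) gyroscopic = (-0.0260, 0.0090, -0.0240)
α = I⁻¹(τ − ω×Iω) = (-0.2933, 3.2200, -0.9222)
new body rate ω' = (0.5765, 0.6576, -0.5738)
2q̇ = q⊗(0,ω) = (0.3535535, 0.1414214, 0.7071070, -0.3535535)
q' = normalize(q + ½dt·q⊗(0,ω)) = (0.7208, 0.0057, 0.0283, 0.6925)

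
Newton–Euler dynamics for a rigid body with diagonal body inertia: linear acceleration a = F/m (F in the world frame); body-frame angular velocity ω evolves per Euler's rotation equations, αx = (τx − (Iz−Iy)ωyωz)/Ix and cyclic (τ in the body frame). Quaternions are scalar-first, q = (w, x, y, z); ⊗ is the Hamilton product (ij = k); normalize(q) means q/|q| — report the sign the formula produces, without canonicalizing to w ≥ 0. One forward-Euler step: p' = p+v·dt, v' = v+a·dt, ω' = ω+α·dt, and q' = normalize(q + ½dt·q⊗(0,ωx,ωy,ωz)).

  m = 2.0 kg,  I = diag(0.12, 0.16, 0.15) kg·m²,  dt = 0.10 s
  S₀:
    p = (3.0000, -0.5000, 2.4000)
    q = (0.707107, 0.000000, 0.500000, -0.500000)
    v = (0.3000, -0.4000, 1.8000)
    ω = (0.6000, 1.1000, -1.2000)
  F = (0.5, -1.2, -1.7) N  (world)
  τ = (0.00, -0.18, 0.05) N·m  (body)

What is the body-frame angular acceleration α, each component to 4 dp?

ω×(Iω) gyroscopic = (0.0132, 0.0216, 0.0264)
angular accel α = (-0.1100, -1.2600, 0.1573)

α = (-0.1100, -1.2600, 0.1573)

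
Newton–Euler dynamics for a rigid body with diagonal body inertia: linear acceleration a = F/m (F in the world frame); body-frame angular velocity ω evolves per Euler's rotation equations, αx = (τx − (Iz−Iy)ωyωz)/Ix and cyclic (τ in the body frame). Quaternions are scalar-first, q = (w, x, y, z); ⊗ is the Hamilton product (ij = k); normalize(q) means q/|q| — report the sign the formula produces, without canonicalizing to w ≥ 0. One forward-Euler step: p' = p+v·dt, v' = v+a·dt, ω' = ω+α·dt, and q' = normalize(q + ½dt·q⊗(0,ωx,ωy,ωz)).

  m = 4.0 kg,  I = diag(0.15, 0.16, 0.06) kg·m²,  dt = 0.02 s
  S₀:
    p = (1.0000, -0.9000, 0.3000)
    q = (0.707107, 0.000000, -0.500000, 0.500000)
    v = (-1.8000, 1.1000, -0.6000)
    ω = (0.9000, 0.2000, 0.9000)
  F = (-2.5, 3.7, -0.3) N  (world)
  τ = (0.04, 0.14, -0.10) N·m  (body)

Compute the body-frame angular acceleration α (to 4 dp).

ω×(Iω) gyroscopic = (-0.0180, 0.0729, 0.0018)
(τ − ω×Iω)/I = (0.3867, 0.4194, -1.6967)

α = (0.3867, 0.4194, -1.6967)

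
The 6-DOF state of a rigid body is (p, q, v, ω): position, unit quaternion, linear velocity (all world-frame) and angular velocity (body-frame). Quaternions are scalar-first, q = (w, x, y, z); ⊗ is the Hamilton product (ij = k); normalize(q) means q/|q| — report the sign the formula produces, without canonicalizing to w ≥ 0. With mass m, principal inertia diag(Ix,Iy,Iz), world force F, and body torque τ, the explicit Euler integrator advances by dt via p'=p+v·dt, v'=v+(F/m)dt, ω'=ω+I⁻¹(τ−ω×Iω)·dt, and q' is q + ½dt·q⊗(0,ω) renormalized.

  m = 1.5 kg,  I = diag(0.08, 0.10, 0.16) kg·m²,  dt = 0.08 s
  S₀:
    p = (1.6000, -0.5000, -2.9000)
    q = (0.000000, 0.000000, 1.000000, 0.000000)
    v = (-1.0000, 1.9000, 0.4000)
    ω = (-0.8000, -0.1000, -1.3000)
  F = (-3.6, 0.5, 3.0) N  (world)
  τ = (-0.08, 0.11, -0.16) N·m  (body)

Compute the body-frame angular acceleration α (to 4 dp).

α = (-1.0975, 1.9320, -1.0100)

precession coupling ω×(Iω) = (0.0078, -0.0832, 0.0016)
angular accel α = (-1.0975, 1.9320, -1.0100)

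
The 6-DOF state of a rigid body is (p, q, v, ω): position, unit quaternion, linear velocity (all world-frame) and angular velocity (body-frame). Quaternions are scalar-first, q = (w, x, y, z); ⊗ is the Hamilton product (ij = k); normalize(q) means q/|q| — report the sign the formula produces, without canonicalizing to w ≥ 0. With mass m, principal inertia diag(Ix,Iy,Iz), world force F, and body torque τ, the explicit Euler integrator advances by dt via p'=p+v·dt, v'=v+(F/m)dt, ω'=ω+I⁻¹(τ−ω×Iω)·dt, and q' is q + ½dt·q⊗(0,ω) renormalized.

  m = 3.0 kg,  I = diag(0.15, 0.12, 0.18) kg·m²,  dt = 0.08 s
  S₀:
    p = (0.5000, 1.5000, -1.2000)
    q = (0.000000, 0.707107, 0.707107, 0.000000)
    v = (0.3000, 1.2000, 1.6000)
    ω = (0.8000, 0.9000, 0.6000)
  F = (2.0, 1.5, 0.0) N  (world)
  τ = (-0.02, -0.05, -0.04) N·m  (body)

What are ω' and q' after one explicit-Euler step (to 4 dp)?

precession coupling ω×(Iω) = (0.0324, -0.0144, -0.0216)
α = I⁻¹(τ − ω×Iω) = (-0.3493, -0.2967, -0.1022)
ω' = ω + α·dt = (0.7721, 0.8763, 0.5918)
Hamilton product q⊗(0,ω) = (-1.2020819, 0.4242642, -0.4242642, 0.0707107)
q + ½dt·q⊗(0,ω), renormalized = (-0.0480, 0.7230, 0.6891, 0.0028)

ω' = (0.7721, 0.8763, 0.5918)
q' = (-0.0480, 0.7230, 0.6891, 0.0028)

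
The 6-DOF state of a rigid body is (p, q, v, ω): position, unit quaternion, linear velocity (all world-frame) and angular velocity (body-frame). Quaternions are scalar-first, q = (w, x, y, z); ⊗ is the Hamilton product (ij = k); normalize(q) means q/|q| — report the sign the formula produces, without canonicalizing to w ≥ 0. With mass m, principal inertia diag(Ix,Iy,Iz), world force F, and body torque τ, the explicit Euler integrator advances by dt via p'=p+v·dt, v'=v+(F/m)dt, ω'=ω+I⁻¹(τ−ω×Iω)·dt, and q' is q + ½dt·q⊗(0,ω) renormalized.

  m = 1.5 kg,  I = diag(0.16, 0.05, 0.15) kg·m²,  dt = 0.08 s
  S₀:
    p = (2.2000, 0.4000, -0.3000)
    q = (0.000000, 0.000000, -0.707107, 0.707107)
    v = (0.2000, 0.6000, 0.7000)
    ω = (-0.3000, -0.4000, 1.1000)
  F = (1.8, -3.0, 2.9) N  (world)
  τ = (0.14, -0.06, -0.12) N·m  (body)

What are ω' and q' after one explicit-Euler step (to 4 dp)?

ω' = (-0.2080, -0.4907, 1.0430)
q' = (-0.0424, -0.0198, -0.7148, 0.6978)

gyro term ω×Iω = (-0.0440, -0.0033, -0.0132)
α = I⁻¹(τ − ω×Iω) = (1.1500, -1.1340, -0.7120)
ω + α·dt = (-0.2080, -0.4907, 1.0430)
2q̇ = q⊗(0,ω) = (-1.0606605, -0.4949749, -0.2121321, -0.2121321)
q' = normalize(q + ½dt·q⊗(0,ω)) = (-0.0424, -0.0198, -0.7148, 0.6978)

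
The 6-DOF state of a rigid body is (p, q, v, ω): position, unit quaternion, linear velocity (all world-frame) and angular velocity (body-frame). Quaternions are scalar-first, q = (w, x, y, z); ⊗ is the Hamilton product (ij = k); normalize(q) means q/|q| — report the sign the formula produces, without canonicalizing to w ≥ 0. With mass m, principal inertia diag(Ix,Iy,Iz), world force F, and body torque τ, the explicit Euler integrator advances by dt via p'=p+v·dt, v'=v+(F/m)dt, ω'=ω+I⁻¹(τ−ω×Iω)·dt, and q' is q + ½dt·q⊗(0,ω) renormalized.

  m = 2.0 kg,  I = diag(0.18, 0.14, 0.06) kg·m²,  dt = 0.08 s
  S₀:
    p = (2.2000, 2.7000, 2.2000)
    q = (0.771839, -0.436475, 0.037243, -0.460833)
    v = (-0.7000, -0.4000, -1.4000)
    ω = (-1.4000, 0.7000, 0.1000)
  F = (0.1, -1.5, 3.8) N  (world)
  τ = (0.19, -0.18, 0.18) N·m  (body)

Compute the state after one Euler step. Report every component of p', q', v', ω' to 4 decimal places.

(τ − ω×Iω)/I = (1.0867, -1.1657, 2.3467)
new body rate ω' = (-1.3131, 0.6067, 0.2877)
Hamilton product q⊗(0,ω) = (-0.5910518, -0.7542672, 1.2291010, -0.1762084)
q + ½dt·q⊗(0,ω), renormalized = (0.7467, -0.4657, 0.0862, -0.4670)
new position p' = (2.1440, 2.6680, 2.0880)
v + (F/m)dt = (-0.6960, -0.4600, -1.2480)

p' = (2.1440, 2.6680, 2.0880)
q' = (0.7467, -0.4657, 0.0862, -0.4670)
v' = (-0.6960, -0.4600, -1.2480)
ω' = (-1.3131, 0.6067, 0.2877)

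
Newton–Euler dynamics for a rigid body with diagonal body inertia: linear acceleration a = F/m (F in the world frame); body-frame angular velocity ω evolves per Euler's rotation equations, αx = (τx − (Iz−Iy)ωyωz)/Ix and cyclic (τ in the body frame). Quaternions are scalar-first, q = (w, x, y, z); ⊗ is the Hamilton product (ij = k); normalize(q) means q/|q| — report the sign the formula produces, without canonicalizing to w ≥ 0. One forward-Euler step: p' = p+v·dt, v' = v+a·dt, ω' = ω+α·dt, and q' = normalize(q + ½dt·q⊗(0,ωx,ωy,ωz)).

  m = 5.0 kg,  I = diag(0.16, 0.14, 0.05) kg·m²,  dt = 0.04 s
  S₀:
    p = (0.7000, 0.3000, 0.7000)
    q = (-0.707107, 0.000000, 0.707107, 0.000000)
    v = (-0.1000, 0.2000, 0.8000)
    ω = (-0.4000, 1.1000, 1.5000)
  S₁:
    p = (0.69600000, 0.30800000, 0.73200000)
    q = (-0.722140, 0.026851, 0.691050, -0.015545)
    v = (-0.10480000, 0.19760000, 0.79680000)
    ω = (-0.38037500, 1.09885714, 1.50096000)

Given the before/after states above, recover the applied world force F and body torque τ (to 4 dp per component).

F = (-0.6000, -0.3000, -0.4000)
τ = (-0.0700, -0.0700, 0.0100)

velocity change Δv = (-0.00480000, -0.00240000, -0.00320000)
m·(v₁−v₀)/dt = (-0.6000, -0.3000, -0.4000)
Δω = ω₁−ω₀ = (0.01962500, -0.00114286, 0.00096000)
τ = I·(Δω/dt) + ω₀×(Iω₀) = (-0.0700, -0.0700, 0.0100)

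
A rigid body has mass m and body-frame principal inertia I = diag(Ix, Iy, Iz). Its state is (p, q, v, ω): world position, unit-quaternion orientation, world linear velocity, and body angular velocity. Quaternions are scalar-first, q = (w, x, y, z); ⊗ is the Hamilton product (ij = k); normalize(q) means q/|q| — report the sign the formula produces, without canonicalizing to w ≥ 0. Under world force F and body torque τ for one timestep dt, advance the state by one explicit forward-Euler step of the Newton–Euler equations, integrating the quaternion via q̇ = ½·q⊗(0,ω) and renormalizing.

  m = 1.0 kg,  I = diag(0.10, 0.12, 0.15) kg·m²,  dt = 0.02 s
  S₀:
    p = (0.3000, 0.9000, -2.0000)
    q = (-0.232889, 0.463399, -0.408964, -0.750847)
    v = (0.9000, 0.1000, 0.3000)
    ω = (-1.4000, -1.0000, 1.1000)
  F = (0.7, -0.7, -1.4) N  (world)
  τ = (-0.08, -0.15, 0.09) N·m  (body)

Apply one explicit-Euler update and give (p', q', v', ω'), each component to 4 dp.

p' = (0.3180, 0.9020, -1.9940)
q' = (-0.2222, 0.4546, -0.4011, -0.7636)
v' = (0.9140, 0.0860, 0.2720)
ω' = (-1.4094, -1.0378, 1.1083)

angular accel α = (-0.4700, -1.8917, 0.4133)
ω + α·dt = (-1.4094, -1.0378, 1.1083)
q⊗(0,ω) = (1.0657263, -0.8746628, 0.7743359, -1.2921265)
updated quaternion q' = (-0.2222, 0.4546, -0.4011, -0.7636)
linear accel F/m = (0.7000, -0.7000, -1.4000)
p' = p + v·dt = (0.3180, 0.9020, -1.9940)
v' = v + a·dt = (0.9140, 0.0860, 0.2720)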